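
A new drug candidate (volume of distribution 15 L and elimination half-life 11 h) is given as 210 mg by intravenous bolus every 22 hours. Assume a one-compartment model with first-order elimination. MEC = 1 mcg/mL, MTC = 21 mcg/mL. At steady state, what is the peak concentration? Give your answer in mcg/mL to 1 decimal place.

The dosing interval is 2 half-lives, so f = 2^(−2) = 0.25.
At steady state, R = 1/(1 − 0.25) = 4/3.
Single-dose peak C₀ = D/Vd = 210/15 = 14 mcg/mL.
Steady-state peak Cmax,ss = C₀·R = 14 × 4/3 ≈ 18.667 mcg/mL.
Peak 18.7 mcg/mL vs MTC 21 mcg/mL: below toxic threshold.

18.7 mcg/mL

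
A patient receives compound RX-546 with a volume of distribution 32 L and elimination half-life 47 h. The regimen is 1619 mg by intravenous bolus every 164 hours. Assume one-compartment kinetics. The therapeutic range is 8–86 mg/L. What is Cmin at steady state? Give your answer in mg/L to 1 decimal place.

τ/t½ = 164/47 ≈ 3.4894, so fraction remaining f = (1/2)^(164/47) ≈ 0.0890.
Accumulation ratio R = 1/(1 − f) ≈ 1/0.9110 ≈ 1.0977.
Each bolus raises the concentration by D/Vd = 1619/32 ≈ 50.594 mg/L.
Cmax,ss = C₀/(1 − f) ≈ 50.594/0.9110 ≈ 55.537 mg/L.
Steady-state trough Cmin,ss = Cmax,ss·f ≈ 55.537 × 0.0890 ≈ 4.943 mg/L.
Trough 4.9 mg/L vs MEC 8 mg/L: subtherapeutic.

4.9 mg/L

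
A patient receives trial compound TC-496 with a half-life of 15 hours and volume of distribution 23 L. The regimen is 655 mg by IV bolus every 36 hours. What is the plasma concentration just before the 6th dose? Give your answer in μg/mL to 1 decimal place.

6.7 μg/mL

f = (1/2)^(τ/t½) = (1/2)^(36/15) ≈ 0.1895.
C₀ = D/Vd = 655/23 ≈ 28.478 μg/mL.
Before the 6th dose, 5 doses have been given. Superposition: Cmin = C₀·(f + f² + … + f^5).
≈ 28.478 × (0.1895 + 0.0359 + 0.0068 + 0.0013 + 0.0002) ≈ 28.478 × 0.2337 ≈ 6.655 μg/mL.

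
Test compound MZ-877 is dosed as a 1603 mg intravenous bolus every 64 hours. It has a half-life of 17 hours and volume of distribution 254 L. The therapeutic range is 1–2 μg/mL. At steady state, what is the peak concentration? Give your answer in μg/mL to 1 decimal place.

6.8 μg/mL

Over one 64-h interval, 64/17 ≈ 3.7647 half-lives elapse, leaving f ≈ 0.0736 of each dose.
Accumulation ratio R = 1/(1 − f) ≈ 1/0.9264 ≈ 1.0794.
Each bolus raises the concentration by D/Vd = 1603/254 ≈ 6.311 μg/mL.
Steady-state peak Cmax,ss = C₀·R ≈ 6.311 × 1.0794 ≈ 6.812 μg/mL.
Peak 6.8 μg/mL vs MTC 2 μg/mL: exceeds toxic threshold.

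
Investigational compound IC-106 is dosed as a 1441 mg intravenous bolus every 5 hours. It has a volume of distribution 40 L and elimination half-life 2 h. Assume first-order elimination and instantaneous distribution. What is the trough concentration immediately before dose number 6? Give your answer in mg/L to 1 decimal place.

f = (1/2)^(τ/t½) = (1/2)^(5/2) ≈ 0.1768.
C₀ = D/Vd = 1441/40 ≈ 36.025 mg/L.
Before the 6th dose, 5 doses have been given. Superposition: Cmin = C₀·(f + f² + … + f^5).
≈ 36.025 × (0.1768 + 0.0313 + 0.0055 + 0.0010 + 0.0002) ≈ 36.025 × 0.2148 ≈ 7.738 mg/L.

7.7 mg/L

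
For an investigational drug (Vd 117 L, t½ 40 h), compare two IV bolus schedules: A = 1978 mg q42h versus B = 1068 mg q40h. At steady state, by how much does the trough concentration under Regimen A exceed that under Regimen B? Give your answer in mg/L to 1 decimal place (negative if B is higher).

6.7 mg/L

Regimen A: f = (1/2)^(42/40) ≈ 0.4830; Cmin,ss = (1978/117)·f/(1−f) ≈ 15.794 mg/L.
Regimen B: f = (1/2)^(40/40) ≈ 0.5000; Cmin,ss = (1068/117)·f/(1−f) ≈ 9.128 mg/L.
Difference ≈ 15.794 − 9.128 ≈ 6.666 mg/L.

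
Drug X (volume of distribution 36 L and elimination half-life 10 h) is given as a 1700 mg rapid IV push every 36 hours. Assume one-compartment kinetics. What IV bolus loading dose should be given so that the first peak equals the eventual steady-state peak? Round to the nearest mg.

f = (1/2)^(36/10) ≈ 0.082469; accumulation ratio R = 1/(1−f) ≈ 1.08988.
Loading dose to hit Cmax,ss on first dose: D_load = D_maint·R ≈ 1700 × 1.08988 ≈ 1852.80 mg.

1853 mg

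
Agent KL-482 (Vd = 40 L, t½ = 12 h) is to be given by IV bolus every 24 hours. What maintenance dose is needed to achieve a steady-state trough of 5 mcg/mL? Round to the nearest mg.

600 mg

τ/t½ = 24/12 ≈ 2, so f = (1/2)^(24/12) ≈ 0.250000.
Cmin,ss = (D/Vd)·f/(1−f), so D = Cmin,ss·Vd·(1−f)/f.
D = 5 × 40 × (1−f)/f ≈ 5 × 40 × 3.00000 ≈ 600.00 mg.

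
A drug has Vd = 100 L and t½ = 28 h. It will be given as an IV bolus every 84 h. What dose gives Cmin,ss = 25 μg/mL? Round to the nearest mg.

τ/t½ = 84/28 ≈ 3, so f = (1/2)^(84/28) ≈ 0.125000.
Cmin,ss = (D/Vd)·f/(1−f), so D = Cmin,ss·Vd·(1−f)/f.
D = 25 × 100 × (1−f)/f ≈ 25 × 100 × 7.00000 ≈ 17500.00 mg.

17500 mg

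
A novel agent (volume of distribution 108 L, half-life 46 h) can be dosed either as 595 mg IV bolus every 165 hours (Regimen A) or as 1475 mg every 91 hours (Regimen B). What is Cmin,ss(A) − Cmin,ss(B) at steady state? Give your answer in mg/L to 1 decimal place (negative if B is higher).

-4.1 mg/L

Regimen A: f = (1/2)^(165/46) ≈ 0.0832; Cmin,ss = (595/108)·f/(1−f) ≈ 0.500 mg/L.
Regimen B: f = (1/2)^(91/46) ≈ 0.2538; Cmin,ss = (1475/108)·f/(1−f) ≈ 4.645 mg/L.
Difference ≈ 0.500 − 4.645 ≈ -4.145 mg/L.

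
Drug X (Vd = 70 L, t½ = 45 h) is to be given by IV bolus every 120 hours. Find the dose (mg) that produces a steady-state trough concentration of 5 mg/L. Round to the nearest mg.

1872 mg

τ/t½ = 120/45 ≈ 2.6667, so f = (1/2)^(120/45) ≈ 0.157490.
Cmin,ss = (D/Vd)·f/(1−f), so D = Cmin,ss·Vd·(1−f)/f.
D = 5 × 70 × (1−f)/f ≈ 5 × 70 × 5.34961 ≈ 1872.36 mg.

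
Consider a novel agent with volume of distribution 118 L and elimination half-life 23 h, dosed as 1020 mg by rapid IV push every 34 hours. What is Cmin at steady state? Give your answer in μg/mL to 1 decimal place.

τ/t½ = 34/23 ≈ 1.4783, so fraction remaining f = (1/2)^(34/23) ≈ 0.3589.
Accumulation ratio R = 1/(1 − f) ≈ 1/0.6411 ≈ 1.5598.
Single-dose peak C₀ = D/Vd = 1020/118 ≈ 8.644 μg/mL.
Steady-state peak Cmax,ss = C₀·R ≈ 8.644 × 1.5598 ≈ 13.483 μg/mL.
Steady-state trough Cmin,ss = Cmax,ss·f ≈ 13.483 × 0.3589 ≈ 4.839 μg/mL.

4.8 μg/mL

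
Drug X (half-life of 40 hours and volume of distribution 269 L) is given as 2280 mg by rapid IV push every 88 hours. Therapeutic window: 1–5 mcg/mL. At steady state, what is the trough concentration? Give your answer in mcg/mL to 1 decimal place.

k = ln2/t½ = ln2/40 ≈ 0.017329 h⁻¹; fraction remaining f = e^(−kτ) = e^(−0.017329×88) ≈ 0.2176.
At steady state, accumulation factor R = 1/(1 − e^(−kτ)) ≈ 1.2781.
Each bolus raises the concentration by D/Vd = 2280/269 ≈ 8.476 mcg/mL.
Cmax,ss = C₀/(1 − f) ≈ 8.476/0.7824 ≈ 10.833 mcg/mL.
One interval later, Cmin,ss = Cmax,ss·e^(−kτ) ≈ 10.833 × 0.2176 ≈ 2.357 mcg/mL.
Trough 2.4 mcg/mL vs MEC 1 mcg/mL: adequate.

2.4 mcg/mL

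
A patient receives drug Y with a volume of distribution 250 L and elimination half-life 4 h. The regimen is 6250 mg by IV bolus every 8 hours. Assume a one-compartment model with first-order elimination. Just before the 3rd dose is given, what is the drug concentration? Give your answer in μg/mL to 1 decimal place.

f = (1/2)^(τ/t½) = (1/2)^(8/4) ≈ 0.2500.
C₀ = D/Vd = 6250/250 ≈ 25.000 μg/mL.
Before the 3rd dose, 2 doses have been given. Superposition: Cmin = C₀·(f + f²).
≈ 25.000 × (0.2500 + 0.0625) ≈ 25.000 × 0.3125 ≈ 7.812 μg/mL.

7.8 μg/mL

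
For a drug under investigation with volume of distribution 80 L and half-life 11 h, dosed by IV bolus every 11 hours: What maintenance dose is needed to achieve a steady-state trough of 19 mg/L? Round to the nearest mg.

τ/t½ = 11/11 ≈ 1, so f = (1/2)^(11/11) ≈ 0.500000.
Cmin,ss = (D/Vd)·f/(1−f), so D = Cmin,ss·Vd·(1−f)/f.
D = 19 × 80 × (1−f)/f ≈ 19 × 80 × 1.00000 ≈ 1520.00 mg.

1520 mg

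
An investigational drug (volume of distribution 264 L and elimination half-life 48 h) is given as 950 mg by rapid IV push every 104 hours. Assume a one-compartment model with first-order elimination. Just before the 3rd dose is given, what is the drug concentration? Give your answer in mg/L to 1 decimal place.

1.0 mg/L

f = (1/2)^(τ/t½) = (1/2)^(104/48) ≈ 0.2227.
C₀ = D/Vd = 950/264 ≈ 3.598 mg/L.
Before the 3rd dose, 2 doses have been given. Superposition: Cmin = C₀·(f + f²).
≈ 3.598 × (0.2227 + 0.0496) ≈ 3.598 × 0.2723 ≈ 0.980 mg/L.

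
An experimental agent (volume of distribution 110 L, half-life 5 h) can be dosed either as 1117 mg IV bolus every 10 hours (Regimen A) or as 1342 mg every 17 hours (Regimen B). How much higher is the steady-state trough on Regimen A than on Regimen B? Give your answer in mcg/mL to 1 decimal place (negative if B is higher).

Regimen A: f = (1/2)^(10/5) ≈ 0.2500; Cmin,ss = (1117/110)·f/(1−f) ≈ 3.385 mcg/mL.
Regimen B: f = (1/2)^(17/5) ≈ 0.0947; Cmin,ss = (1342/110)·f/(1−f) ≈ 1.276 mcg/mL.
Difference ≈ 3.385 − 1.276 ≈ 2.109 mcg/mL.

2.1 mcg/mL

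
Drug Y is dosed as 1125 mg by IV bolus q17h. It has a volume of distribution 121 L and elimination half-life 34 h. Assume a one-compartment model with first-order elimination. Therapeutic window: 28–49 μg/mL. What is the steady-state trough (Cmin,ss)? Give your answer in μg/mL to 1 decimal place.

τ/t½ = 17/34 ≈ 0.5, so fraction remaining f = (1/2)^(17/34) ≈ 0.7071.
At steady state, accumulation factor R = 1/(1 − e^(−kτ)) ≈ 3.4141.
Single-dose peak C₀ = D/Vd = 1125/121 ≈ 9.298 μg/mL.
Steady-state peak Cmax,ss = C₀·R ≈ 9.298 × 3.4141 ≈ 31.744 μg/mL.
One interval later, Cmin,ss = Cmax,ss·e^(−kτ) ≈ 31.744 × 0.7071 ≈ 22.446 μg/mL.
Trough 22.4 μg/mL vs MEC 28 μg/mL: subtherapeutic.

22.4 μg/mL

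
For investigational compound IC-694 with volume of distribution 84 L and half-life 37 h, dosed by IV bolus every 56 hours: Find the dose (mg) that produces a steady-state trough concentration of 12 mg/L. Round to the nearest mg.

τ/t½ = 56/37 ≈ 1.5135, so f = (1/2)^(56/37) ≈ 0.350257.
Cmin,ss = (D/Vd)·f/(1−f), so D = Cmin,ss·Vd·(1−f)/f.
D = 12 × 84 × (1−f)/f ≈ 12 × 84 × 1.85505 ≈ 1869.89 mg.

1870 mg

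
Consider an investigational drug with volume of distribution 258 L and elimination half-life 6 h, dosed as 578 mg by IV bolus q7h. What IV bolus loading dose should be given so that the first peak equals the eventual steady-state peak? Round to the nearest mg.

1042 mg

f = (1/2)^(7/6) ≈ 0.445449; accumulation ratio R = 1/(1−f) ≈ 1.80326.
Loading dose to hit Cmax,ss on first dose: D_load = D_maint·R ≈ 578 × 1.80326 ≈ 1042.28 mg.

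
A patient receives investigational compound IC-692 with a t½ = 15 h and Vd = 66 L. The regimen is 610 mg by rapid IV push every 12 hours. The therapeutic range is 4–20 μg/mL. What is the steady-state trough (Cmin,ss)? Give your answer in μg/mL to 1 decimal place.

12.5 μg/mL

Over one 12-h interval, 12/15 ≈ 0.8 half-lives elapse, leaving f ≈ 0.5743 of each dose.
Accumulation ratio R = 1/(1 − f) ≈ 1/0.4257 ≈ 2.3491.
Each bolus raises the concentration by D/Vd = 610/66 ≈ 9.242 μg/mL.
Steady-state peak Cmax,ss = C₀·R ≈ 9.242 × 2.3491 ≈ 21.710 μg/mL.
Steady-state trough Cmin,ss = Cmax,ss·f ≈ 21.710 × 0.5743 ≈ 12.468 μg/mL.
Trough 12.5 μg/mL vs MEC 4 μg/mL: adequate.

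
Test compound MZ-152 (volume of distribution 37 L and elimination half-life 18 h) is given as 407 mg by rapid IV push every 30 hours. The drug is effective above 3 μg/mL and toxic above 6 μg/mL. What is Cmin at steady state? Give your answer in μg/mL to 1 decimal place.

5.1 μg/mL

τ/t½ = 30/18 ≈ 1.6667, so fraction remaining f = (1/2)^(30/18) ≈ 0.3150.
Each bolus raises the concentration by D/Vd = 407/37 ≈ 11.000 μg/mL.
Steady-state trough Cmin,ss = C₀·f/(1−f) ≈ 11.000 × 0.3150/0.6850 ≈ 5.058 μg/mL.
Trough 5.1 μg/mL vs MEC 3 μg/mL: adequate.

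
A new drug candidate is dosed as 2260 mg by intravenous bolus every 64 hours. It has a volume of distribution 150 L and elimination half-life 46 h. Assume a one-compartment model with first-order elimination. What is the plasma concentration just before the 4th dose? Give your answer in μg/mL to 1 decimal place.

f = (1/2)^(τ/t½) = (1/2)^(64/46) ≈ 0.3812.
C₀ = D/Vd = 2260/150 ≈ 15.067 μg/mL.
Before the 4th dose, 3 doses have been given. Superposition: Cmin = C₀·(f + f² + … + f^3).
≈ 15.067 × (0.3812 + 0.1453 + 0.0554) ≈ 15.067 × 0.5819 ≈ 8.767 μg/mL.

8.8 μg/mL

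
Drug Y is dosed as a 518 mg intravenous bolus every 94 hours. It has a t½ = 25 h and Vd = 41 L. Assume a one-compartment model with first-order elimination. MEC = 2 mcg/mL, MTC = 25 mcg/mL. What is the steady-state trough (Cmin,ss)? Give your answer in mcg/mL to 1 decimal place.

1.0 mcg/mL

Over one 94-h interval, 94/25 ≈ 3.76 half-lives elapse, leaving f ≈ 0.0738 of each dose.
Accumulation ratio R = 1/(1 − f) ≈ 1/0.9262 ≈ 1.0797.
Single-dose peak C₀ = D/Vd = 518/41 ≈ 12.634 mcg/mL.
Cmax,ss = C₀/(1 − f) ≈ 12.634/0.9262 ≈ 13.641 mcg/mL.
Steady-state trough Cmin,ss = Cmax,ss·f ≈ 13.641 × 0.0738 ≈ 1.007 mcg/mL.
Trough 1.0 mcg/mL vs MEC 2 mcg/mL: subtherapeutic.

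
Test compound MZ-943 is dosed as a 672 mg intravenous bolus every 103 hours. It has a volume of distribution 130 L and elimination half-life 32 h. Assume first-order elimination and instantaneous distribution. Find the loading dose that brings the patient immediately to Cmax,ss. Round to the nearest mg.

753 mg

f = (1/2)^(103/32) ≈ 0.107414; accumulation ratio R = 1/(1−f) ≈ 1.12034.
Loading dose to hit Cmax,ss on first dose: D_load = D_maint·R ≈ 672 × 1.12034 ≈ 752.87 mg.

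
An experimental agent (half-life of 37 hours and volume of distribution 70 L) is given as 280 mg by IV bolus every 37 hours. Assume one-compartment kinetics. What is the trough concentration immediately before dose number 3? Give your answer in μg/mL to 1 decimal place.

f = (1/2)^(τ/t½) = (1/2)^(37/37) ≈ 0.5000.
C₀ = D/Vd = 280/70 ≈ 4.000 μg/mL.
Before the 3rd dose, 2 doses have been given. Superposition: Cmin = C₀·(f + f²).
≈ 4.000 × (0.5000 + 0.2500) ≈ 4.000 × 0.7500 ≈ 3.000 μg/mL.

3.0 μg/mL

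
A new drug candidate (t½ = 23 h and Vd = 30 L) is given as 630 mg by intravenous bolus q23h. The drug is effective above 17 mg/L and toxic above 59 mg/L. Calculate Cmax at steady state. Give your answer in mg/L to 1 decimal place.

The dosing interval is 1 half-life, so f = 2^(−1) = 0.5.
Accumulation ratio R = 1/(1 − f) = 1/0.5 = 2/1.
Single-dose peak C₀ = D/Vd = 630/30 = 21 mg/L.
Steady-state peak Cmax,ss = C₀·R = 21 × 2/1 ≈ 42.000 mg/L.
Peak 42.0 mg/L vs MTC 59 mg/L: below toxic threshold.

42.0 mg/L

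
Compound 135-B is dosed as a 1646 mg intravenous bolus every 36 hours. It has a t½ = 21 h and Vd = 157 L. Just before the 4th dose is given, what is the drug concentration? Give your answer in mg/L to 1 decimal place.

f = (1/2)^(τ/t½) = (1/2)^(36/21) ≈ 0.3048.
C₀ = D/Vd = 1646/157 ≈ 10.484 mg/L.
Before the 4th dose, 3 doses have been given. Superposition: Cmin = C₀·(f + f² + … + f^3).
≈ 10.484 × (0.3048 + 0.0929 + 0.0283) ≈ 10.484 × 0.4260 ≈ 4.466 mg/L.

4.5 mg/L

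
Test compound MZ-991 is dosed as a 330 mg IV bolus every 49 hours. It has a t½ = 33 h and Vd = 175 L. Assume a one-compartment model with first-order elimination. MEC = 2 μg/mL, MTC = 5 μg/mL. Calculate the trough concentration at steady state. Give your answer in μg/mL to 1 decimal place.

1.0 μg/mL

τ/t½ = 49/33 ≈ 1.4848, so fraction remaining f = (1/2)^(49/33) ≈ 0.3573.
Accumulation ratio R = 1/(1 − f) ≈ 1/0.6427 ≈ 1.5559.
Single-dose peak C₀ = D/Vd = 330/175 ≈ 1.886 μg/mL.
Cmax,ss = C₀/(1 − f) ≈ 1.886/0.6427 ≈ 2.934 μg/mL.
Steady-state trough Cmin,ss = Cmax,ss·f ≈ 2.934 × 0.3573 ≈ 1.048 μg/mL.
Trough 1.0 μg/mL vs MEC 2 μg/mL: subtherapeutic.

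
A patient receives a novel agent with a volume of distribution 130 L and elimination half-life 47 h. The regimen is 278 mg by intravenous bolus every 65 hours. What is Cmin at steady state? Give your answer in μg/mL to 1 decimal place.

k = ln2/t½ = ln2/47 ≈ 0.014748 h⁻¹; fraction remaining f = e^(−kτ) = e^(−0.014748×65) ≈ 0.3834.
Single-dose peak C₀ = D/Vd = 278/130 ≈ 2.138 μg/mL.
Steady-state trough Cmin,ss = C₀·f/(1−f) ≈ 2.138 × 0.3834/0.6166 ≈ 1.329 μg/mL.

1.3 μg/mL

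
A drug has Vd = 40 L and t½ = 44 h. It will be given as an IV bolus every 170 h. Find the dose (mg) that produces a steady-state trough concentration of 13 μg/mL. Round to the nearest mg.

7050 mg

τ/t½ = 170/44 ≈ 3.8636, so f = (1/2)^(170/44) ≈ 0.068696.
Cmin,ss = (D/Vd)·f/(1−f), so D = Cmin,ss·Vd·(1−f)/f.
D = 13 × 40 × (1−f)/f ≈ 13 × 40 × 13.55689 ≈ 7049.58 mg.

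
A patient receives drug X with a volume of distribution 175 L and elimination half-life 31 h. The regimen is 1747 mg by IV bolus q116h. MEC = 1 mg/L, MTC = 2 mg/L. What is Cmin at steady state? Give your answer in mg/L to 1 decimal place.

k = ln2/t½ = ln2/31 ≈ 0.022360 h⁻¹; fraction remaining f = e^(−kτ) = e^(−0.022360×116) ≈ 0.0747.
Single-dose peak C₀ = D/Vd = 1747/175 ≈ 9.983 mg/L.
Steady-state trough Cmin,ss = C₀·f/(1−f) ≈ 9.983 × 0.0747/0.9253 ≈ 0.806 mg/L.
Trough 0.8 mg/L vs MEC 1 mg/L: subtherapeutic.

0.8 mg/L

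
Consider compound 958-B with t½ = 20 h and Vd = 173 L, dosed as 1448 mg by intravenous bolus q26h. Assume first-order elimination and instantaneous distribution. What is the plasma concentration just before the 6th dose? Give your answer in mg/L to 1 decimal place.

f = (1/2)^(τ/t½) = (1/2)^(26/20) ≈ 0.4061.
C₀ = D/Vd = 1448/173 ≈ 8.370 mg/L.
Before the 6th dose, 5 doses have been given. Superposition: Cmin = C₀·(f + f² + … + f^5).
≈ 8.370 × (0.4061 + 0.1649 + 0.0670 + 0.0272 + 0.0110) ≈ 8.370 × 0.6762 ≈ 5.660 mg/L.

5.7 mg/L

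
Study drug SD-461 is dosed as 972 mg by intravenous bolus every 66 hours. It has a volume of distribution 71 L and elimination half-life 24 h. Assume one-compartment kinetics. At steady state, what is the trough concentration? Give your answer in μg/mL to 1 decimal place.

2.4 μg/mL

Over one 66-h interval, 66/24 ≈ 2.75 half-lives elapse, leaving f ≈ 0.1487 of each dose.
Accumulation ratio R = 1/(1 − f) ≈ 1/0.8513 ≈ 1.1747.
Each bolus raises the concentration by D/Vd = 972/71 ≈ 13.690 μg/mL.
Steady-state peak Cmax,ss = C₀·R ≈ 13.690 × 1.1747 ≈ 16.082 μg/mL.
Steady-state trough Cmin,ss = Cmax,ss·f ≈ 16.082 × 0.1487 ≈ 2.391 μg/mL.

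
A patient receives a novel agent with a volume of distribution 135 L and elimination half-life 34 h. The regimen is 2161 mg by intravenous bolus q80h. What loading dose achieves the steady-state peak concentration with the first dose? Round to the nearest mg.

f = (1/2)^(80/34) ≈ 0.195747; accumulation ratio R = 1/(1−f) ≈ 1.24339.
Loading dose to hit Cmax,ss on first dose: D_load = D_maint·R ≈ 2161 × 1.24339 ≈ 2686.97 mg.

2687 mg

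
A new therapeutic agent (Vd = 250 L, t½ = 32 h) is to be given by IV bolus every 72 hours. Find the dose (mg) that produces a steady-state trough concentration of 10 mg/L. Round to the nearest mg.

τ/t½ = 72/32 ≈ 2.25, so f = (1/2)^(72/32) ≈ 0.210224.
Cmin,ss = (D/Vd)·f/(1−f), so D = Cmin,ss·Vd·(1−f)/f.
D = 10 × 250 × (1−f)/f ≈ 10 × 250 × 3.75683 ≈ 9392.07 mg.

9392 mg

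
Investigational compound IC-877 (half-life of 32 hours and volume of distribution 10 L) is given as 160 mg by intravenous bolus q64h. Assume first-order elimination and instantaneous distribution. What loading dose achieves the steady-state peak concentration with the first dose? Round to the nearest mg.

213 mg

f = (1/2)^(64/32) ≈ 0.250000; accumulation ratio R = 1/(1−f) ≈ 1.33333.
Loading dose to hit Cmax,ss on first dose: D_load = D_maint·R ≈ 160 × 1.33333 ≈ 213.33 mg.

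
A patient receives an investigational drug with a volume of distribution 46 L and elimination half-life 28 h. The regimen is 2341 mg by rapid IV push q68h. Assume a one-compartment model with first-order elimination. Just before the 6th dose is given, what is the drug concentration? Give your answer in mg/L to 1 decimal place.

f = (1/2)^(τ/t½) = (1/2)^(68/28) ≈ 0.1857.
C₀ = D/Vd = 2341/46 ≈ 50.891 mg/L.
Before the 6th dose, 5 doses have been given. Superposition: Cmin = C₀·(f + f² + … + f^5).
≈ 50.891 × (0.1857 + 0.0345 + 0.0064 + 0.0012 + 0.0002) ≈ 50.891 × 0.2280 ≈ 11.603 mg/L.

11.6 mg/L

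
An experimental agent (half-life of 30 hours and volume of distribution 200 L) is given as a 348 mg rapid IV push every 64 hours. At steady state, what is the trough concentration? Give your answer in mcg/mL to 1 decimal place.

0.5 mcg/mL

τ/t½ = 64/30 ≈ 2.1333, so fraction remaining f = (1/2)^(64/30) ≈ 0.2279.
At steady state, accumulation factor R = 1/(1 − e^(−kτ)) ≈ 1.2952.
Single-dose peak C₀ = D/Vd = 348/200 ≈ 1.740 mcg/mL.
Steady-state peak Cmax,ss = C₀·R ≈ 1.740 × 1.2952 ≈ 2.254 mcg/mL.
One interval later, Cmin,ss = Cmax,ss·e^(−kτ) ≈ 2.254 × 0.2279 ≈ 0.514 mcg/mL.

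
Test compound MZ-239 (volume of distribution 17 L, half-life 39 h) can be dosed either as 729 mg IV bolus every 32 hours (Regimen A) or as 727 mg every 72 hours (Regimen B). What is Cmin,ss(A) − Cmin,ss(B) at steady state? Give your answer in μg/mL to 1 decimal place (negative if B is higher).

39.5 μg/mL

Regimen A: f = (1/2)^(32/39) ≈ 0.5662; Cmin,ss = (729/17)·f/(1−f) ≈ 55.970 μg/mL.
Regimen B: f = (1/2)^(72/39) ≈ 0.2781; Cmin,ss = (727/17)·f/(1−f) ≈ 16.474 μg/mL.
Difference ≈ 55.970 − 16.474 ≈ 39.496 μg/mL.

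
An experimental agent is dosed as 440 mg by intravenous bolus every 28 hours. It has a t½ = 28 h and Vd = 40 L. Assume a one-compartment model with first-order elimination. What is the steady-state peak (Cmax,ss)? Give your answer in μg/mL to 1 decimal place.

22.0 μg/mL

τ = 28 h = 1 half-life, so f = (1/2)^1 = 0.5.
At steady state, R = 1/(1 − 0.5) = 2/1.
Single-dose peak C₀ = D/Vd = 440/40 = 11 μg/mL.
Steady-state peak Cmax,ss = C₀·R = 11 × 2/1 ≈ 22.000 μg/mL.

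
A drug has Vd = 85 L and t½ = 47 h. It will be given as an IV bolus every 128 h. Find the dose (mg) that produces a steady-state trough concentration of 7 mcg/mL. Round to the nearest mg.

3335 mg

τ/t½ = 128/47 ≈ 2.7234, so f = (1/2)^(128/47) ≈ 0.151417.
Cmin,ss = (D/Vd)·f/(1−f), so D = Cmin,ss·Vd·(1−f)/f.
D = 7 × 85 × (1−f)/f ≈ 7 × 85 × 5.60428 ≈ 3334.55 mg.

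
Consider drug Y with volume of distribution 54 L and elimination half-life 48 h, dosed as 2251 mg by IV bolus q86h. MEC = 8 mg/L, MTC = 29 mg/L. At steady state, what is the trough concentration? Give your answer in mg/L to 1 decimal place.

16.9 mg/L

k = ln2/t½ = ln2/48 ≈ 0.014441 h⁻¹; fraction remaining f = e^(−kτ) = e^(−0.014441×86) ≈ 0.2888.
At steady state, accumulation factor R = 1/(1 − e^(−kτ)) ≈ 1.4061.
Single-dose peak C₀ = D/Vd = 2251/54 ≈ 41.685 mg/L.
Cmax,ss = C₀/(1 − f) ≈ 41.685/0.7112 ≈ 58.612 mg/L.
One interval later, Cmin,ss = Cmax,ss·e^(−kτ) ≈ 58.612 × 0.2888 ≈ 16.927 mg/L.
Trough 16.9 mg/L vs MEC 8 mg/L: adequate.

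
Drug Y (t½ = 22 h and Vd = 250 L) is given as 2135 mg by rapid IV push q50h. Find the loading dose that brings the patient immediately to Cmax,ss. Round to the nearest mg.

2692 mg

f = (1/2)^(50/22) ≈ 0.206938; accumulation ratio R = 1/(1−f) ≈ 1.26094.
Loading dose to hit Cmax,ss on first dose: D_load = D_maint·R ≈ 2135 × 1.26094 ≈ 2692.11 mg.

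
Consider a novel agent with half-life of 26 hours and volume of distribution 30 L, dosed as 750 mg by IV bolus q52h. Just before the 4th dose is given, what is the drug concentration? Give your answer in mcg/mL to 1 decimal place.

f = (1/2)^(τ/t½) = (1/2)^(52/26) ≈ 0.2500.
C₀ = D/Vd = 750/30 ≈ 25.000 mcg/mL.
Before the 4th dose, 3 doses have been given. Superposition: Cmin = C₀·(f + f² + … + f^3).
≈ 25.000 × (0.2500 + 0.0625 + 0.0156) ≈ 25.000 × 0.3281 ≈ 8.203 mcg/mL.

8.2 mcg/mL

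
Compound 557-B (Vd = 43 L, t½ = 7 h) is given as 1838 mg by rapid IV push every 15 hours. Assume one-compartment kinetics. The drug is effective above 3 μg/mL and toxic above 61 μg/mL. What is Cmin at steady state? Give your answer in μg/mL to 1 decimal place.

12.5 μg/mL

k = ln2/t½ = ln2/7 ≈ 0.099021 h⁻¹; fraction remaining f = e^(−kτ) = e^(−0.099021×15) ≈ 0.2264.
Single-dose peak C₀ = D/Vd = 1838/43 ≈ 42.744 μg/mL.
Steady-state trough Cmin,ss = C₀·f/(1−f) ≈ 42.744 × 0.2264/0.7736 ≈ 12.509 μg/mL.
Trough 12.5 μg/mL vs MEC 3 μg/mL: adequate.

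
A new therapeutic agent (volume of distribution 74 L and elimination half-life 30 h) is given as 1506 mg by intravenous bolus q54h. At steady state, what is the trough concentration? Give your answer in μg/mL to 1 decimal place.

8.2 μg/mL

τ/t½ = 54/30 ≈ 1.8, so fraction remaining f = (1/2)^(54/30) ≈ 0.2872.
Accumulation ratio R = 1/(1 − f) ≈ 1/0.7128 ≈ 1.4029.
Single-dose peak C₀ = D/Vd = 1506/74 ≈ 20.351 μg/mL.
Steady-state peak Cmax,ss = C₀·R ≈ 20.351 × 1.4029 ≈ 28.550 μg/mL.
One interval later, Cmin,ss = Cmax,ss·e^(−kτ) ≈ 28.550 × 0.2872 ≈ 8.200 μg/mL.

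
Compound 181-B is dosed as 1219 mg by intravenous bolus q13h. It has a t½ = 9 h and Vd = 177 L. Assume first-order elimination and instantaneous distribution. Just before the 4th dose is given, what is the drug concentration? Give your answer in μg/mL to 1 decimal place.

3.8 μg/mL

f = (1/2)^(τ/t½) = (1/2)^(13/9) ≈ 0.3674.
C₀ = D/Vd = 1219/177 ≈ 6.887 μg/mL.
Before the 4th dose, 3 doses have been given. Superposition: Cmin = C₀·(f + f² + … + f^3).
≈ 6.887 × (0.3674 + 0.1350 + 0.0496) ≈ 6.887 × 0.5520 ≈ 3.802 μg/mL.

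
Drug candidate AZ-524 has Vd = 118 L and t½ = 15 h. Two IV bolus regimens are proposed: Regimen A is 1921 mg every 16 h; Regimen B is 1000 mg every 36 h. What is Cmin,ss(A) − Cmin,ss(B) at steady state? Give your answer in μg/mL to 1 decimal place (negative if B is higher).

12.9 μg/mL

Regimen A: f = (1/2)^(16/15) ≈ 0.4774; Cmin,ss = (1921/118)·f/(1−f) ≈ 14.872 μg/mL.
Regimen B: f = (1/2)^(36/15) ≈ 0.1895; Cmin,ss = (1000/118)·f/(1−f) ≈ 1.981 μg/mL.
Difference ≈ 14.872 − 1.981 ≈ 12.891 μg/mL.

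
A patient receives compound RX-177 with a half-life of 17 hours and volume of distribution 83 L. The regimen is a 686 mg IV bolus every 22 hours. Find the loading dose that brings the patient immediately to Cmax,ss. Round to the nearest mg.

1158 mg

f = (1/2)^(22/17) ≈ 0.407785; accumulation ratio R = 1/(1−f) ≈ 1.68858.
Loading dose to hit Cmax,ss on first dose: D_load = D_maint·R ≈ 686 × 1.68858 ≈ 1158.37 mg.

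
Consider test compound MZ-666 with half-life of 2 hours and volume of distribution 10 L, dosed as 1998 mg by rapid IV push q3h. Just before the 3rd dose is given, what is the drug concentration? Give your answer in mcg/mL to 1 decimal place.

95.6 mcg/mL

f = (1/2)^(τ/t½) = (1/2)^(3/2) ≈ 0.3536.
C₀ = D/Vd = 1998/10 ≈ 199.800 mcg/mL.
Before the 3rd dose, 2 doses have been given. Superposition: Cmin = C₀·(f + f²).
≈ 199.800 × (0.3536 + 0.1250) ≈ 199.800 × 0.4786 ≈ 95.624 mcg/mL.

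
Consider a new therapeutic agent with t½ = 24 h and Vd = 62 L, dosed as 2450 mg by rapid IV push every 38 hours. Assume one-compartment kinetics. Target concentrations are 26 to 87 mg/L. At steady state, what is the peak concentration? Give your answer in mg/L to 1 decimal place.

k = ln2/t½ = ln2/24 ≈ 0.028881 h⁻¹; fraction remaining f = e^(−kτ) = e^(−0.028881×38) ≈ 0.3337.
At steady state, accumulation factor R = 1/(1 − e^(−kτ)) ≈ 1.5008.
Each bolus raises the concentration by D/Vd = 2450/62 ≈ 39.516 mg/L.
Steady-state peak Cmax,ss = C₀·R ≈ 39.516 × 1.5008 ≈ 59.306 mg/L.
Peak 59.3 mg/L vs MTC 87 mg/L: below toxic threshold.

59.3 mg/L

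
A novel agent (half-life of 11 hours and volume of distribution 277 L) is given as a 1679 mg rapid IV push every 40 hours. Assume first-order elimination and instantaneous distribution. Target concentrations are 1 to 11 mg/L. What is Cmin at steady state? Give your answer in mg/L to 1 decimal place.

0.5 mg/L

τ/t½ = 40/11 ≈ 3.6364, so fraction remaining f = (1/2)^(40/11) ≈ 0.0804.
At steady state, accumulation factor R = 1/(1 − e^(−kτ)) ≈ 1.0874.
Single-dose peak C₀ = D/Vd = 1679/277 ≈ 6.061 mg/L.
Steady-state peak Cmax,ss = C₀·R ≈ 6.061 × 1.0874 ≈ 6.591 mg/L.
One interval later, Cmin,ss = Cmax,ss·e^(−kτ) ≈ 6.591 × 0.0804 ≈ 0.530 mg/L.
Trough 0.5 mg/L vs MEC 1 mg/L: subtherapeutic.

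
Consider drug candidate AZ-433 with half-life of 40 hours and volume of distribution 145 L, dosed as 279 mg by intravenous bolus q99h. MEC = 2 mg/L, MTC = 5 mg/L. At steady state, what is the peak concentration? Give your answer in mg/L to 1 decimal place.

k = ln2/t½ = ln2/40 ≈ 0.017329 h⁻¹; fraction remaining f = e^(−kτ) = e^(−0.017329×99) ≈ 0.1799.
At steady state, accumulation factor R = 1/(1 − e^(−kτ)) ≈ 1.2194.
Single-dose peak C₀ = D/Vd = 279/145 ≈ 1.924 mg/L.
Steady-state peak Cmax,ss = C₀·R ≈ 1.924 × 1.2194 ≈ 2.346 mg/L.
Peak 2.3 mg/L vs MTC 5 mg/L: below toxic threshold.

2.3 mg/L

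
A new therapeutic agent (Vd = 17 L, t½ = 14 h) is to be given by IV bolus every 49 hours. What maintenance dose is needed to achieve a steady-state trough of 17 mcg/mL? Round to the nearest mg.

2981 mg

τ/t½ = 49/14 ≈ 3.5, so f = (1/2)^(49/14) ≈ 0.088388.
Cmin,ss = (D/Vd)·f/(1−f), so D = Cmin,ss·Vd·(1−f)/f.
D = 17 × 17 × (1−f)/f ≈ 17 × 17 × 10.31375 ≈ 2980.67 mg.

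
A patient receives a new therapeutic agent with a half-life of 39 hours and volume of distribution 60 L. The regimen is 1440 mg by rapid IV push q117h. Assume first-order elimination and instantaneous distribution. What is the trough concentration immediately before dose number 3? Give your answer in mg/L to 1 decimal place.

3.4 mg/L

f = (1/2)^(τ/t½) = (1/2)^(117/39) ≈ 0.1250.
C₀ = D/Vd = 1440/60 ≈ 24.000 mg/L.
Before the 3rd dose, 2 doses have been given. Superposition: Cmin = C₀·(f + f²).
≈ 24.000 × (0.1250 + 0.0156) ≈ 24.000 × 0.1406 ≈ 3.374 mg/L.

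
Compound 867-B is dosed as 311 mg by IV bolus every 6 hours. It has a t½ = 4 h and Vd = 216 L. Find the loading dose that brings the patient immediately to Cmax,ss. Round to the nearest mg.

f = (1/2)^(6/4) ≈ 0.353553; accumulation ratio R = 1/(1−f) ≈ 1.54692.
Loading dose to hit Cmax,ss on first dose: D_load = D_maint·R ≈ 311 × 1.54692 ≈ 481.09 mg.

481 mg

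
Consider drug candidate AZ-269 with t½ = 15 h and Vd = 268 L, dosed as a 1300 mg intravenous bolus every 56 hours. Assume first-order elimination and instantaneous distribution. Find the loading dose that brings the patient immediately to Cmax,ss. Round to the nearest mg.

f = (1/2)^(56/15) ≈ 0.075189; accumulation ratio R = 1/(1−f) ≈ 1.08130.
Loading dose to hit Cmax,ss on first dose: D_load = D_maint·R ≈ 1300 × 1.08130 ≈ 1405.69 mg.

1406 mg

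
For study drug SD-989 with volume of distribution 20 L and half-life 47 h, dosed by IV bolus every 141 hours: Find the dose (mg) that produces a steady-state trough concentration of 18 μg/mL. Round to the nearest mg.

τ/t½ = 141/47 ≈ 3, so f = (1/2)^(141/47) ≈ 0.125000.
Cmin,ss = (D/Vd)·f/(1−f), so D = Cmin,ss·Vd·(1−f)/f.
D = 18 × 20 × (1−f)/f ≈ 18 × 20 × 7.00000 ≈ 2520.00 mg.

2520 mg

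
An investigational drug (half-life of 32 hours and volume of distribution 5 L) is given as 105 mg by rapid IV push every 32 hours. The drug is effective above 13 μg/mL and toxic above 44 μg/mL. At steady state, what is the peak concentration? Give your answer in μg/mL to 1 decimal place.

The dosing interval is 1 half-life, so f = 2^(−1) = 0.5.
Accumulation ratio R = 1/(1 − f) = 1/0.5 = 2/1.
Single-dose peak C₀ = D/Vd = 105/5 = 21 μg/mL.
Steady-state peak Cmax,ss = C₀·R = 21 × 2/1 ≈ 42.000 μg/mL.
Peak 42.0 μg/mL vs MTC 44 μg/mL: below toxic threshold.

42.0 μg/mL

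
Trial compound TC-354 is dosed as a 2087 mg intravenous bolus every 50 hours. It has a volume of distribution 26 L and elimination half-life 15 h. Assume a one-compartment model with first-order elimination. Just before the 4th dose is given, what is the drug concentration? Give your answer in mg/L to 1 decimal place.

f = (1/2)^(τ/t½) = (1/2)^(50/15) ≈ 0.0992.
C₀ = D/Vd = 2087/26 ≈ 80.269 mg/L.
Before the 4th dose, 3 doses have been given. Superposition: Cmin = C₀·(f + f² + … + f^3).
≈ 80.269 × (0.0992 + 0.0098 + 0.0010) ≈ 80.269 × 0.1100 ≈ 8.830 mg/L.

8.8 mg/L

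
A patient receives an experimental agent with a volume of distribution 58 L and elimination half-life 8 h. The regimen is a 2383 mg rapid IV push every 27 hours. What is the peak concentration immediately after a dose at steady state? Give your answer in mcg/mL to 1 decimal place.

k = ln2/t½ = ln2/8 ≈ 0.086643 h⁻¹; fraction remaining f = e^(−kτ) = e^(−0.086643×27) ≈ 0.0964.
At steady state, accumulation factor R = 1/(1 − e^(−kτ)) ≈ 1.1067.
Each bolus raises the concentration by D/Vd = 2383/58 ≈ 41.086 mcg/mL.
Cmax,ss = C₀/(1 − f) ≈ 41.086/0.9036 ≈ 45.469 mcg/mL.

45.5 mcg/mL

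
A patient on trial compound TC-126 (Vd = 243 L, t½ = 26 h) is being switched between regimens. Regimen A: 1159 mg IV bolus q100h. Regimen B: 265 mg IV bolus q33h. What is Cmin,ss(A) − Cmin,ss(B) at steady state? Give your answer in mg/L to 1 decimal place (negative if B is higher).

-0.4 mg/L

Regimen A: f = (1/2)^(100/26) ≈ 0.0695; Cmin,ss = (1159/243)·f/(1−f) ≈ 0.356 mg/L.
Regimen B: f = (1/2)^(33/26) ≈ 0.4149; Cmin,ss = (265/243)·f/(1−f) ≈ 0.773 mg/L.
Difference ≈ 0.356 − 0.773 ≈ -0.417 mg/L.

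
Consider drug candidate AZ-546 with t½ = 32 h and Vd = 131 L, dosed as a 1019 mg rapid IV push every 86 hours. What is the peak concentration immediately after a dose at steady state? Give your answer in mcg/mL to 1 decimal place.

k = ln2/t½ = ln2/32 ≈ 0.021661 h⁻¹; fraction remaining f = e^(−kτ) = e^(−0.021661×86) ≈ 0.1552.
Accumulation ratio R = 1/(1 − f) ≈ 1/0.8448 ≈ 1.1837.
Single-dose peak C₀ = D/Vd = 1019/131 ≈ 7.779 mcg/mL.
Steady-state peak Cmax,ss = C₀·R ≈ 7.779 × 1.1837 ≈ 9.208 mcg/mL.

9.2 mcg/mL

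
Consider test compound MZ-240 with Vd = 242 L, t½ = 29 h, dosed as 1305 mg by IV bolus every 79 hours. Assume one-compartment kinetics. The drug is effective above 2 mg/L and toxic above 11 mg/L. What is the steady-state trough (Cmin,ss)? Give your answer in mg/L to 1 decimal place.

k = ln2/t½ = ln2/29 ≈ 0.023902 h⁻¹; fraction remaining f = e^(−kτ) = e^(−0.023902×79) ≈ 0.1513.
Single-dose peak C₀ = D/Vd = 1305/242 ≈ 5.393 mg/L.
Steady-state trough Cmin,ss = C₀·f/(1−f) ≈ 5.393 × 0.1513/0.8487 ≈ 0.961 mg/L.
Trough 1.0 mg/L vs MEC 2 mg/L: subtherapeutic.

1.0 mg/L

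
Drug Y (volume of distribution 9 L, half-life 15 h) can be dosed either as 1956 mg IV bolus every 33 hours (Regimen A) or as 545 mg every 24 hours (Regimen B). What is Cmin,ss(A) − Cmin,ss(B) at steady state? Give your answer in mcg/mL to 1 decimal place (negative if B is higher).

30.6 mcg/mL

Regimen A: f = (1/2)^(33/15) ≈ 0.2176; Cmin,ss = (1956/9)·f/(1−f) ≈ 60.444 mcg/mL.
Regimen B: f = (1/2)^(24/15) ≈ 0.3299; Cmin,ss = (545/9)·f/(1−f) ≈ 29.812 mcg/mL.
Difference ≈ 60.444 − 29.812 ≈ 30.632 mcg/mL.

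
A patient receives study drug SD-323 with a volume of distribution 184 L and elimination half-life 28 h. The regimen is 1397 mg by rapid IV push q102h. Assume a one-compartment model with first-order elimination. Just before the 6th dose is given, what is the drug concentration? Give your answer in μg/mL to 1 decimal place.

0.7 μg/mL

f = (1/2)^(τ/t½) = (1/2)^(102/28) ≈ 0.0801.
C₀ = D/Vd = 1397/184 ≈ 7.592 μg/mL.
Before the 6th dose, 5 doses have been given. Superposition: Cmin = C₀·(f + f² + … + f^5).
≈ 7.592 × (0.0801 + 0.0064 + 0.0005 + 0.0000 + 0.0000) ≈ 7.592 × 0.0870 ≈ 0.661 μg/mL.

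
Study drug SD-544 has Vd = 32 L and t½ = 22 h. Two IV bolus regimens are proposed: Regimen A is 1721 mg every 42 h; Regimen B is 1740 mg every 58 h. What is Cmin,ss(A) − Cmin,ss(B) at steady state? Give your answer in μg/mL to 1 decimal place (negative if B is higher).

9.1 μg/mL

Regimen A: f = (1/2)^(42/22) ≈ 0.2663; Cmin,ss = (1721/32)·f/(1−f) ≈ 19.520 μg/mL.
Regimen B: f = (1/2)^(58/22) ≈ 0.1608; Cmin,ss = (1740/32)·f/(1−f) ≈ 10.419 μg/mL.
Difference ≈ 19.520 − 10.419 ≈ 9.101 μg/mL.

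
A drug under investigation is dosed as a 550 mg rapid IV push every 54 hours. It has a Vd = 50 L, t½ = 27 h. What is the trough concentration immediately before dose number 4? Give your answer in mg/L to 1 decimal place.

3.6 mg/L

f = (1/2)^(τ/t½) = (1/2)^(54/27) ≈ 0.2500.
C₀ = D/Vd = 550/50 ≈ 11.000 mg/L.
Before the 4th dose, 3 doses have been given. Superposition: Cmin = C₀·(f + f² + … + f^3).
≈ 11.000 × (0.2500 + 0.0625 + 0.0156) ≈ 11.000 × 0.3281 ≈ 3.609 mg/L.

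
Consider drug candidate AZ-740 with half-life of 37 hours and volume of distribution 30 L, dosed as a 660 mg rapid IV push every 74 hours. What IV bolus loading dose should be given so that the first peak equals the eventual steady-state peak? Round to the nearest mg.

880 mg

f = (1/2)^(74/37) ≈ 0.250000; accumulation ratio R = 1/(1−f) ≈ 1.33333.
Loading dose to hit Cmax,ss on first dose: D_load = D_maint·R ≈ 660 × 1.33333 ≈ 880.00 mg.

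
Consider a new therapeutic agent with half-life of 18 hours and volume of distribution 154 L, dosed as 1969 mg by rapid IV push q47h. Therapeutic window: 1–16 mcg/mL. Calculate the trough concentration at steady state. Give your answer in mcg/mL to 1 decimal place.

τ/t½ = 47/18 ≈ 2.6111, so fraction remaining f = (1/2)^(47/18) ≈ 0.1637.
At steady state, accumulation factor R = 1/(1 − e^(−kτ)) ≈ 1.1957.
Single-dose peak C₀ = D/Vd = 1969/154 ≈ 12.786 mcg/mL.
Steady-state peak Cmax,ss = C₀·R ≈ 12.786 × 1.1957 ≈ 15.288 mcg/mL.
One interval later, Cmin,ss = Cmax,ss·e^(−kτ) ≈ 15.288 × 0.1637 ≈ 2.503 mcg/mL.
Trough 2.5 mcg/mL vs MEC 1 mcg/mL: adequate.

2.5 mcg/mL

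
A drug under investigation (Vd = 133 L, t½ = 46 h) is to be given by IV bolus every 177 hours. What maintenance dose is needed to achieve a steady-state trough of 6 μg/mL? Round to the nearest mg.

τ/t½ = 177/46 ≈ 3.8478, so f = (1/2)^(177/46) ≈ 0.069453.
Cmin,ss = (D/Vd)·f/(1−f), so D = Cmin,ss·Vd·(1−f)/f.
D = 6 × 133 × (1−f)/f ≈ 6 × 133 × 13.39823 ≈ 10691.79 mg.

10692 mg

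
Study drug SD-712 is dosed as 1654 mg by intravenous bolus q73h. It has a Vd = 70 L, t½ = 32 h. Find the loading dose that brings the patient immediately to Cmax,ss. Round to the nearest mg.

f = (1/2)^(73/32) ≈ 0.205719; accumulation ratio R = 1/(1−f) ≈ 1.25900.
Loading dose to hit Cmax,ss on first dose: D_load = D_maint·R ≈ 1654 × 1.25900 ≈ 2082.39 mg.

2082 mg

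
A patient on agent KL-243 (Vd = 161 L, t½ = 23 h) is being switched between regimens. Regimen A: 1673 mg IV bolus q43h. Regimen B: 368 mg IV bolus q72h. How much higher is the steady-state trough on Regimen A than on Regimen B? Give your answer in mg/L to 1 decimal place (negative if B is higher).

Regimen A: f = (1/2)^(43/23) ≈ 0.2737; Cmin,ss = (1673/161)·f/(1−f) ≈ 3.916 mg/L.
Regimen B: f = (1/2)^(72/23) ≈ 0.1142; Cmin,ss = (368/161)·f/(1−f) ≈ 0.295 mg/L.
Difference ≈ 3.916 − 0.295 ≈ 3.621 mg/L.

3.6 mg/L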